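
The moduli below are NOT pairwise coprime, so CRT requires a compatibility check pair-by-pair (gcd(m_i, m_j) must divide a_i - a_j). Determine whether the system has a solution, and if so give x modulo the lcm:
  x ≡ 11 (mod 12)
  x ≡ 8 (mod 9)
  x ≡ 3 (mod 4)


Moduli 12, 9, 4 are not pairwise coprime, so CRT works modulo lcm(m_i) when all pairwise compatibility conditions hold.
Pairwise compatibility: gcd(m_i, m_j) must divide a_i - a_j for every pair.
Merge one congruence at a time:
  Start: x ≡ 11 (mod 12).
  Combine with x ≡ 8 (mod 9): gcd(12, 9) = 3; 8 - 11 = -3, which IS divisible by 3, so compatible.
    Write x = 11 + 12·t and substitute into x ≡ 8 (mod 9): 12·t ≡ 8 − 11 = -3 (mod 9).
    Divide the congruence (and modulus) by g = 3: 4·t ≡ -1 (mod 3).
    Reduce coefficients mod 3: 1·t ≡ 2 (mod 3).
    So t ≡ 2 (mod 3).
    Then x = 11 + 12·2 = 35, valid modulo lcm(12, 9) = 36: x ≡ 35 (mod 36).
  Combine with x ≡ 3 (mod 4): gcd(36, 4) = 4; 3 - 35 = -32, which IS divisible by 4, so compatible.
    Write x = 35 + 36·t and substitute into x ≡ 3 (mod 4): 36·t ≡ 3 − 35 = -32 (mod 4).
    Divide the congruence (and modulus) by g = 4: 9·t ≡ -8 (mod 1).
    Modulo 1 every t works; take t = 0.
    Then x = 35 + 36·0 = 35, valid modulo lcm(36, 4) = 36: x ≡ 35 (mod 36).
Verify: 35 mod 12 = 11, 35 mod 9 = 8, 35 mod 4 = 3.

x ≡ 35 (mod 36).


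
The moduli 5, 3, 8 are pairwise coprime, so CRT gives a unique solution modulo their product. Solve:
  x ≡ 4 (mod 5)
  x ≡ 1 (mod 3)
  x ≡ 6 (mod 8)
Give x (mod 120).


Moduli 5, 3, 8 are pairwise coprime; by CRT there is a unique solution modulo M = 5 · 3 · 8 = 120.
Solve pairwise, accumulating the modulus:
  Start with x ≡ 4 (mod 5).
  Combine with x ≡ 1 (mod 3): since gcd(5, 3) = 1, we get a unique residue mod 15.
    Write x = 4 + 5·t and substitute into x ≡ 1 (mod 3): 5·t ≡ 1 − 4 = -3 (mod 3).
    Reduce coefficients mod 3: 2·t ≡ 0 (mod 3).
    The inverse of 2 mod 3 is 2 (since 2·2 = 4 = 1·3 + 1), so t ≡ 2·0 = 0 ≡ 0 (mod 3).
    Then x = 4 + 5·0 = 4, valid modulo lcm(5, 3) = 15: x ≡ 4 (mod 15).
  Combine with x ≡ 6 (mod 8): since gcd(15, 8) = 1, we get a unique residue mod 120.
    Write x = 4 + 15·t and substitute into x ≡ 6 (mod 8): 15·t ≡ 6 − 4 = 2 (mod 8).
    Reduce coefficients mod 8: 7·t ≡ 2 (mod 8).
    The inverse of 7 mod 8 is 7 (since 7·7 = 49 = 6·8 + 1), so t ≡ 7·2 = 14 ≡ 6 (mod 8).
    Then x = 4 + 15·6 = 94, valid modulo lcm(15, 8) = 120: x ≡ 94 (mod 120).
Verify: 94 mod 5 = 4 ✓, 94 mod 3 = 1 ✓, 94 mod 8 = 6 ✓.

x ≡ 94 (mod 120).


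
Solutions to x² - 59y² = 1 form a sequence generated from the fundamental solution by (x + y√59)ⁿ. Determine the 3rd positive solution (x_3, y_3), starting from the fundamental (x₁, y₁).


Step 1: Find the fundamental solution (x₁, y₁) of x² - 59y² = 1.
  Expand √59 as a continued fraction. a₀ = ⌊√59⌋ = 7; iterate m_{k+1} = d_k·a_k − m_k, d_{k+1} = (59 − m_{k+1}²)/d_k, a_{k+1} = ⌊(a₀ + m_{k+1})/d_{k+1}⌋ (starting m₀ = 0, d₀ = 1), with convergents p_k = a_k·p_{k-1} + p_{k-2}, q_k = a_k·q_{k-1} + q_{k-2} (p₋₁ = 1, q₋₁ = 0):
  k = 0: a₀ = 7; p₀/q₀ = 7/1; p₀² − 59·q₀² = 49 − 59 = -10.
  k = 1: m = 7, d = 10, a = ⌊(7 + 7)/10⌋ = 1; p/q = (1·7 + 1)/(1·1 + 0) = 8/1; p² − 59·q² = 64 − 59 = 5.
  k = 2: m = 3, d = 5, a = ⌊(7 + 3)/5⌋ = 2; p/q = (2·8 + 7)/(2·1 + 1) = 23/3; p² − 59·q² = 529 − 531 = -2.
  k = 3: m = 7, d = 2, a = ⌊(7 + 7)/2⌋ = 7; p/q = (7·23 + 8)/(7·3 + 1) = 169/22; p² − 59·q² = 28561 − 28556 = 5.
  k = 4: m = 7, d = 5, a = ⌊(7 + 7)/5⌋ = 2; p/q = (2·169 + 23)/(2·22 + 3) = 361/47; p² − 59·q² = 130321 − 130331 = -10.
  k = 5: m = 3, d = 10, a = ⌊(7 + 3)/10⌋ = 1; p/q = (1·361 + 169)/(1·47 + 22) = 530/69; p² − 59·q² = 280900 − 280899 = 1.
  The first convergent with p² − 59·q² = 1 gives the fundamental solution (x₁, y₁) = (530, 69).
Step 2: Apply the recurrence (x_{n+1}, y_{n+1}) = (x₁x_n + 59y₁y_n, x₁y_n + y₁x_n) repeatedly.
  From (x_1, y_1) = (530, 69): x_2 = 530·530 + 59·69·69 = 561799; y_2 = 530·69 + 69·530 = 73140.
  From (x_2, y_2) = (561799, 73140): x_3 = 530·561799 + 59·69·73140 = 595506410; y_3 = 530·73140 + 69·561799 = 77528331.
Step 3: Verify x_3² - 59·y_3² = 354627884351088100 - 354627884351088099 = 1 (should be 1). ✓

(x_1, y_1) = (530, 69); (x_3, y_3) = (595506410, 77528331).


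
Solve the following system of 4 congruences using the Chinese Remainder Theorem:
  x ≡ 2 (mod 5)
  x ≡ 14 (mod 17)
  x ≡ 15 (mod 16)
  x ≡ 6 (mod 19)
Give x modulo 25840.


Product of moduli M = 5 · 17 · 16 · 19 = 25840.
Merge one congruence at a time:
  Start: x ≡ 2 (mod 5).
  Combine with x ≡ 14 (mod 17); new modulus lcm = 85.
    Write x = 2 + 5·t and substitute into x ≡ 14 (mod 17): 5·t ≡ 14 − 2 = 12 (mod 17).
    The inverse of 5 mod 17 is 7 (since 5·7 = 35 = 2·17 + 1), so t ≡ 7·12 = 84 ≡ 16 (mod 17).
    Then x = 2 + 5·16 = 82, valid modulo lcm(5, 17) = 85: x ≡ 82 (mod 85).
  Combine with x ≡ 15 (mod 16); new modulus lcm = 1360.
    Write x = 82 + 85·t and substitute into x ≡ 15 (mod 16): 85·t ≡ 15 − 82 = -67 (mod 16).
    Reduce coefficients mod 16: 5·t ≡ 13 (mod 16).
    The inverse of 5 mod 16 is 13 (since 5·13 = 65 = 4·16 + 1), so t ≡ 13·13 = 169 ≡ 9 (mod 16).
    Then x = 82 + 85·9 = 847, valid modulo lcm(85, 16) = 1360: x ≡ 847 (mod 1360).
  Combine with x ≡ 6 (mod 19); new modulus lcm = 25840.
    Write x = 847 + 1360·t and substitute into x ≡ 6 (mod 19): 1360·t ≡ 6 − 847 = -841 (mod 19).
    Reduce coefficients mod 19: 11·t ≡ 14 (mod 19).
    The inverse of 11 mod 19 is 7 (since 11·7 = 77 = 4·19 + 1), so t ≡ 7·14 = 98 ≡ 3 (mod 19).
    Then x = 847 + 1360·3 = 4927, valid modulo lcm(1360, 19) = 25840: x ≡ 4927 (mod 25840).
Verify against each original: 4927 mod 5 = 2, 4927 mod 17 = 14, 4927 mod 16 = 15, 4927 mod 19 = 6.

x ≡ 4927 (mod 25840).


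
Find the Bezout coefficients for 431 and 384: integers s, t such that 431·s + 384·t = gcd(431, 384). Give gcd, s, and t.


Euclidean algorithm on (431, 384) — divide until remainder is 0:
  431 = 1 · 384 + 47
  384 = 8 · 47 + 8
  47 = 5 · 8 + 7
  8 = 1 · 7 + 1
  7 = 7 · 1 + 0
gcd(431, 384) = 1.
Track Bezout coefficients alongside the remainders: start with r₀ = 431 = a·1 + b·0 (s = 1, t = 0) and r₁ = 384 = a·0 + b·1 (s = 0, t = 1); each new remainder r_{k+1} = r_{k-1} − q_k·r_k inherits s_{k+1} = s_{k-1} − q_k·s_k, t_{k+1} = t_{k-1} − q_k·t_k, so r_k = a·s_k + b·t_k at every step:
  q = 1: r = 47, s = 1 − 1·0 = 1, t = 0 − 1·1 = -1  (check: 431·1 + 384·(-1) = 47)
  q = 8: r = 8, s = 0 − 8·1 = -8, t = 1 − 8·(-1) = 9  (check: 431·(-8) + 384·9 = 8)
  q = 5: r = 7, s = 1 − 5·(-8) = 41, t = -1 − 5·9 = -46  (check: 431·41 + 384·(-46) = 7)
  q = 1: r = 1, s = -8 − 1·41 = -49, t = 9 − 1·(-46) = 55  (check: 431·(-49) + 384·55 = 1)
The row with r = 1 (the gcd) gives the Bezout coefficients s = -49, t = 55.
Result: 431 · (-49) + 384 · (55) = 1.

gcd(431, 384) = 1; s = -49, t = 55 (check: 431·(-49) + 384·55 = 1).


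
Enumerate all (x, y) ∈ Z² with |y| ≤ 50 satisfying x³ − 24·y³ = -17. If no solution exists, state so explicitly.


The equation is x³ - 24y³ = -17. For fixed y, x³ = 24·y³ − 17, so a solution requires the RHS to be a perfect cube.
Strategy: iterate y from -50 to 50, compute RHS = 24·y³ − 17, and check whether it is a (positive or negative) perfect cube.
Check small values of y:
  y = 0: RHS = -17 is not a perfect cube.
  y = 1: RHS = 7 is not a perfect cube.
  y = -1: RHS = -41 is not a perfect cube.
  y = 2: RHS = 175 is not a perfect cube.
  y = -2: RHS = -209 is not a perfect cube.
  y = 3: RHS = 631 is not a perfect cube.
  y = -3: RHS = -665 is not a perfect cube.
Continuing the search up to |y| = 50 finds no solutions either.
No (x, y) in the scanned range satisfies the equation.

No integer solutions with |y| ≤ 50.


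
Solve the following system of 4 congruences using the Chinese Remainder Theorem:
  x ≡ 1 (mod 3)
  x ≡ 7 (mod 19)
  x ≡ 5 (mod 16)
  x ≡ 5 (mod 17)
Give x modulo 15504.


Product of moduli M = 3 · 19 · 16 · 17 = 15504.
Merge one congruence at a time:
  Start: x ≡ 1 (mod 3).
  Combine with x ≡ 7 (mod 19); new modulus lcm = 57.
    Write x = 1 + 3·t and substitute into x ≡ 7 (mod 19): 3·t ≡ 7 − 1 = 6 (mod 19).
    The inverse of 3 mod 19 is 13 (since 3·13 = 39 = 2·19 + 1), so t ≡ 13·6 = 78 ≡ 2 (mod 19).
    Then x = 1 + 3·2 = 7, valid modulo lcm(3, 19) = 57: x ≡ 7 (mod 57).
  Combine with x ≡ 5 (mod 16); new modulus lcm = 912.
    Write x = 7 + 57·t and substitute into x ≡ 5 (mod 16): 57·t ≡ 5 − 7 = -2 (mod 16).
    Reduce coefficients mod 16: 9·t ≡ 14 (mod 16).
    The inverse of 9 mod 16 is 9 (since 9·9 = 81 = 5·16 + 1), so t ≡ 9·14 = 126 ≡ 14 (mod 16).
    Then x = 7 + 57·14 = 805, valid modulo lcm(57, 16) = 912: x ≡ 805 (mod 912).
  Combine with x ≡ 5 (mod 17); new modulus lcm = 15504.
    Write x = 805 + 912·t and substitute into x ≡ 5 (mod 17): 912·t ≡ 5 − 805 = -800 (mod 17).
    Reduce coefficients mod 17: 11·t ≡ 16 (mod 17).
    The inverse of 11 mod 17 is 14 (since 11·14 = 154 = 9·17 + 1), so t ≡ 14·16 = 224 ≡ 3 (mod 17).
    Then x = 805 + 912·3 = 3541, valid modulo lcm(912, 17) = 15504: x ≡ 3541 (mod 15504).
Verify against each original: 3541 mod 3 = 1, 3541 mod 19 = 7, 3541 mod 16 = 5, 3541 mod 17 = 5.

x ≡ 3541 (mod 15504).


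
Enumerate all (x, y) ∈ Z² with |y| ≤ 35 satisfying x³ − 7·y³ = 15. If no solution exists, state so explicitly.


The equation is x³ - 7y³ = 15. For fixed y, x³ = 7·y³ + 15, so a solution requires the RHS to be a perfect cube.
Strategy: iterate y from -35 to 35, compute RHS = 7·y³ + 15, and check whether it is a (positive or negative) perfect cube.
Check small values of y:
  y = 0: RHS = 15 is not a perfect cube.
  y = 1: RHS = 22 is not a perfect cube.
  y = -1: RHS = 8 = (2)³ ⇒ x = 2 works.
  y = 2: RHS = 71 is not a perfect cube.
  y = -2: RHS = -41 is not a perfect cube.
  y = 3: RHS = 204 is not a perfect cube.
  y = -3: RHS = -174 is not a perfect cube.
Continuing, at y = 23: RHS = 85184 = (44)³ ⇒ x = 44 works.
Searching the remaining y in |y| ≤ 35 finds no further solutions.
Collected solutions: (2, -1), (44, 23).

Solutions (with |y| ≤ 35): (2, -1), (44, 23).


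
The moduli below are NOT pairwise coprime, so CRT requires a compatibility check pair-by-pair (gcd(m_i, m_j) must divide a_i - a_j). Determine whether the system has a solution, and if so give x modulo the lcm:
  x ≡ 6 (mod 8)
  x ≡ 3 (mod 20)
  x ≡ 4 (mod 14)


Moduli 8, 20, 14 are not pairwise coprime, so CRT works modulo lcm(m_i) when all pairwise compatibility conditions hold.
Pairwise compatibility: gcd(m_i, m_j) must divide a_i - a_j for every pair.
Merge one congruence at a time:
  Start: x ≡ 6 (mod 8).
  Combine with x ≡ 3 (mod 20): gcd(8, 20) = 4, and 3 - 6 = -3 is NOT divisible by 4.
    ⇒ system is inconsistent (no integer solution).

No solution (the system is inconsistent).


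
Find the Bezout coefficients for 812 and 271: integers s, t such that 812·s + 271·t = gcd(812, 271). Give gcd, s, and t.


Euclidean algorithm on (812, 271) — divide until remainder is 0:
  812 = 2 · 271 + 270
  271 = 1 · 270 + 1
  270 = 270 · 1 + 0
gcd(812, 271) = 1.
Track Bezout coefficients alongside the remainders: start with r₀ = 812 = a·1 + b·0 (s = 1, t = 0) and r₁ = 271 = a·0 + b·1 (s = 0, t = 1); each new remainder r_{k+1} = r_{k-1} − q_k·r_k inherits s_{k+1} = s_{k-1} − q_k·s_k, t_{k+1} = t_{k-1} − q_k·t_k, so r_k = a·s_k + b·t_k at every step:
  q = 2: r = 270, s = 1 − 2·0 = 1, t = 0 − 2·1 = -2  (check: 812·1 + 271·(-2) = 270)
  q = 1: r = 1, s = 0 − 1·1 = -1, t = 1 − 1·(-2) = 3  (check: 812·(-1) + 271·3 = 1)
The row with r = 1 (the gcd) gives the Bezout coefficients s = -1, t = 3.
Result: 812 · (-1) + 271 · (3) = 1.

gcd(812, 271) = 1; s = -1, t = 3 (check: 812·(-1) + 271·3 = 1).


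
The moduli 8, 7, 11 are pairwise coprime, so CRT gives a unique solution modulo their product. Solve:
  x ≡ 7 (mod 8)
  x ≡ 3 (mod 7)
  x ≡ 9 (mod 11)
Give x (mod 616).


Moduli 8, 7, 11 are pairwise coprime; by CRT there is a unique solution modulo M = 8 · 7 · 11 = 616.
Solve pairwise, accumulating the modulus:
  Start with x ≡ 7 (mod 8).
  Combine with x ≡ 3 (mod 7): since gcd(8, 7) = 1, we get a unique residue mod 56.
    Write x = 7 + 8·t and substitute into x ≡ 3 (mod 7): 8·t ≡ 3 − 7 = -4 (mod 7).
    Reduce coefficients mod 7: 1·t ≡ 3 (mod 7).
    So t ≡ 3 (mod 7).
    Then x = 7 + 8·3 = 31, valid modulo lcm(8, 7) = 56: x ≡ 31 (mod 56).
  Combine with x ≡ 9 (mod 11): since gcd(56, 11) = 1, we get a unique residue mod 616.
    Write x = 31 + 56·t and substitute into x ≡ 9 (mod 11): 56·t ≡ 9 − 31 = -22 (mod 11).
    Reduce coefficients mod 11: 1·t ≡ 0 (mod 11).
    So t ≡ 0 (mod 11).
    Then x = 31 + 56·0 = 31, valid modulo lcm(56, 11) = 616: x ≡ 31 (mod 616).
Verify: 31 mod 8 = 7 ✓, 31 mod 7 = 3 ✓, 31 mod 11 = 9 ✓.

x ≡ 31 (mod 616).


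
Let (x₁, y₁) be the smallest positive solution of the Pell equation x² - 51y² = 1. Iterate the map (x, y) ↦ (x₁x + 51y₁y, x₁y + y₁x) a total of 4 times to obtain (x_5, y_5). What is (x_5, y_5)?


Step 1: Find the fundamental solution (x₁, y₁) of x² - 51y² = 1.
  Expand √51 as a continued fraction. a₀ = ⌊√51⌋ = 7; iterate m_{k+1} = d_k·a_k − m_k, d_{k+1} = (51 − m_{k+1}²)/d_k, a_{k+1} = ⌊(a₀ + m_{k+1})/d_{k+1}⌋ (starting m₀ = 0, d₀ = 1), with convergents p_k = a_k·p_{k-1} + p_{k-2}, q_k = a_k·q_{k-1} + q_{k-2} (p₋₁ = 1, q₋₁ = 0):
  k = 0: a₀ = 7; p₀/q₀ = 7/1; p₀² − 51·q₀² = 49 − 51 = -2.
  k = 1: m = 7, d = 2, a = ⌊(7 + 7)/2⌋ = 7; p/q = (7·7 + 1)/(7·1 + 0) = 50/7; p² − 51·q² = 2500 − 2499 = 1.
  The first convergent with p² − 51·q² = 1 gives the fundamental solution (x₁, y₁) = (50, 7).
Step 2: Apply the recurrence (x_{n+1}, y_{n+1}) = (x₁x_n + 51y₁y_n, x₁y_n + y₁x_n) repeatedly.
  From (x_1, y_1) = (50, 7): x_2 = 50·50 + 51·7·7 = 4999; y_2 = 50·7 + 7·50 = 700.
  From (x_2, y_2) = (4999, 700): x_3 = 50·4999 + 51·7·700 = 499850; y_3 = 50·700 + 7·4999 = 69993.
  From (x_3, y_3) = (499850, 69993): x_4 = 50·499850 + 51·7·69993 = 49980001; y_4 = 50·69993 + 7·499850 = 6998600.
  From (x_4, y_4) = (49980001, 6998600): x_5 = 50·49980001 + 51·7·6998600 = 4997500250; y_5 = 50·6998600 + 7·49980001 = 699790007.
Step 3: Verify x_5² - 51·y_5² = 24975008748750062500 - 24975008748750062499 = 1 (should be 1). ✓

(x_1, y_1) = (50, 7); (x_5, y_5) = (4997500250, 699790007).


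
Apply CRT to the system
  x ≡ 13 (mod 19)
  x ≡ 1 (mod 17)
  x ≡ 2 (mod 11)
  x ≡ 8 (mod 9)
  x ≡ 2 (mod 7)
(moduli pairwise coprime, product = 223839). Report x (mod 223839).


Product of moduli M = 19 · 17 · 11 · 9 · 7 = 223839.
Merge one congruence at a time:
  Start: x ≡ 13 (mod 19).
  Combine with x ≡ 1 (mod 17); new modulus lcm = 323.
    Write x = 13 + 19·t and substitute into x ≡ 1 (mod 17): 19·t ≡ 1 − 13 = -12 (mod 17).
    Reduce coefficients mod 17: 2·t ≡ 5 (mod 17).
    The inverse of 2 mod 17 is 9 (since 2·9 = 18 = 1·17 + 1), so t ≡ 9·5 = 45 ≡ 11 (mod 17).
    Then x = 13 + 19·11 = 222, valid modulo lcm(19, 17) = 323: x ≡ 222 (mod 323).
  Combine with x ≡ 2 (mod 11); new modulus lcm = 3553.
    Write x = 222 + 323·t and substitute into x ≡ 2 (mod 11): 323·t ≡ 2 − 222 = -220 (mod 11).
    Reduce coefficients mod 11: 4·t ≡ 0 (mod 11).
    The inverse of 4 mod 11 is 3 (since 4·3 = 12 = 1·11 + 1), so t ≡ 3·0 = 0 ≡ 0 (mod 11).
    Then x = 222 + 323·0 = 222, valid modulo lcm(323, 11) = 3553: x ≡ 222 (mod 3553).
  Combine with x ≡ 8 (mod 9); new modulus lcm = 31977.
    Write x = 222 + 3553·t and substitute into x ≡ 8 (mod 9): 3553·t ≡ 8 − 222 = -214 (mod 9).
    Reduce coefficients mod 9: 7·t ≡ 2 (mod 9).
    The inverse of 7 mod 9 is 4 (since 7·4 = 28 = 3·9 + 1), so t ≡ 4·2 = 8 ≡ 8 (mod 9).
    Then x = 222 + 3553·8 = 28646, valid modulo lcm(3553, 9) = 31977: x ≡ 28646 (mod 31977).
  Combine with x ≡ 2 (mod 7); new modulus lcm = 223839.
    Write x = 28646 + 31977·t and substitute into x ≡ 2 (mod 7): 31977·t ≡ 2 − 28646 = -28644 (mod 7).
    Reduce coefficients mod 7: 1·t ≡ 0 (mod 7).
    So t ≡ 0 (mod 7).
    Then x = 28646 + 31977·0 = 28646, valid modulo lcm(31977, 7) = 223839: x ≡ 28646 (mod 223839).
Verify against each original: 28646 mod 19 = 13, 28646 mod 17 = 1, 28646 mod 11 = 2, 28646 mod 9 = 8, 28646 mod 7 = 2.

x ≡ 28646 (mod 223839).


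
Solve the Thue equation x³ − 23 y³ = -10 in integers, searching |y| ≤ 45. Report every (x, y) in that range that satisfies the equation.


The equation is x³ - 23y³ = -10. For fixed y, x³ = 23·y³ − 10, so a solution requires the RHS to be a perfect cube.
Strategy: iterate y from -45 to 45, compute RHS = 23·y³ − 10, and check whether it is a (positive or negative) perfect cube.
Check small values of y:
  y = 0: RHS = -10 is not a perfect cube.
  y = 1: RHS = 13 is not a perfect cube.
  y = -1: RHS = -33 is not a perfect cube.
  y = 2: RHS = 174 is not a perfect cube.
  y = -2: RHS = -194 is not a perfect cube.
  y = 3: RHS = 611 is not a perfect cube.
  y = -3: RHS = -631 is not a perfect cube.
Continuing the search up to |y| = 45 finds no solutions either.
No (x, y) in the scanned range satisfies the equation.

No integer solutions with |y| ≤ 45.


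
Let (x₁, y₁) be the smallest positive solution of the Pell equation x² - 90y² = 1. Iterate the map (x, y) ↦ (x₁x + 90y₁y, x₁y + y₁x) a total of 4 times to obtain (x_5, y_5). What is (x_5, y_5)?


Step 1: Find the fundamental solution (x₁, y₁) of x² - 90y² = 1.
  Expand √90 as a continued fraction. a₀ = ⌊√90⌋ = 9; iterate m_{k+1} = d_k·a_k − m_k, d_{k+1} = (90 − m_{k+1}²)/d_k, a_{k+1} = ⌊(a₀ + m_{k+1})/d_{k+1}⌋ (starting m₀ = 0, d₀ = 1), with convergents p_k = a_k·p_{k-1} + p_{k-2}, q_k = a_k·q_{k-1} + q_{k-2} (p₋₁ = 1, q₋₁ = 0):
  k = 0: a₀ = 9; p₀/q₀ = 9/1; p₀² − 90·q₀² = 81 − 90 = -9.
  k = 1: m = 9, d = 9, a = ⌊(9 + 9)/9⌋ = 2; p/q = (2·9 + 1)/(2·1 + 0) = 19/2; p² − 90·q² = 361 − 360 = 1.
  The first convergent with p² − 90·q² = 1 gives the fundamental solution (x₁, y₁) = (19, 2).
Step 2: Apply the recurrence (x_{n+1}, y_{n+1}) = (x₁x_n + 90y₁y_n, x₁y_n + y₁x_n) repeatedly.
  From (x_1, y_1) = (19, 2): x_2 = 19·19 + 90·2·2 = 721; y_2 = 19·2 + 2·19 = 76.
  From (x_2, y_2) = (721, 76): x_3 = 19·721 + 90·2·76 = 27379; y_3 = 19·76 + 2·721 = 2886.
  From (x_3, y_3) = (27379, 2886): x_4 = 19·27379 + 90·2·2886 = 1039681; y_4 = 19·2886 + 2·27379 = 109592.
  From (x_4, y_4) = (1039681, 109592): x_5 = 19·1039681 + 90·2·109592 = 39480499; y_5 = 19·109592 + 2·1039681 = 4161610.
Step 3: Verify x_5² - 90·y_5² = 1558709801289001 - 1558709801289000 = 1 (should be 1). ✓

(x_1, y_1) = (19, 2); (x_5, y_5) = (39480499, 4161610).


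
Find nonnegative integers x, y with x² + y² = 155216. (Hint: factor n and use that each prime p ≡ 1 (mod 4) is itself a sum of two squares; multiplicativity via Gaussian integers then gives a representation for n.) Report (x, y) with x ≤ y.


Step 1: Factor n = 155216 = 2^4 · 89 · 109.
Step 2: Check the mod-4 condition on each prime factor: 2 = 2 (special); 89 ≡ 1 (mod 4), exponent 1; 109 ≡ 1 (mod 4), exponent 1.
All primes ≡ 3 (mod 4) appear to even exponent (or don't appear), so by the two-squares theorem n IS expressible as a sum of two squares.
Step 3: Build a representation. Group n = k² · m with k = 4 and m = 89 · 109 = 9701 (a product of primes ≡ 1 (mod 4)); a representation of m scales to one of n via (k·x)² + (k·y)² = k²(x² + y²). Each prime p ≡ 1 (mod 4) is itself a sum of two squares; find a² by testing p − a² for a perfect square:
  89: 89 − 1² = 88, 89 − 2² = 85, 89 − 3² = 80, 89 − 4² = 73, 89 − 5² = 64 = 8² ⇒ 89 = 5² + 8².
  109: 109 − 1² = 108, 109 − 2² = 105, 109 − 3² = 100 = 10² ⇒ 109 = 3² + 10².
  Combine using the Brahmagupta–Fibonacci identity (a² + b²)(c² + d²) = (ac − bd)² + (ad + bc)² = (ac + bd)² + (ad − bc)²:
  89 · 109 = 9701: from (5² + 8²)(3² + 10²), take (5·3 − 8·10, 5·10 + 8·3) = (15 − 80, 50 + 24) = (-65, 74); dropping signs (only squares matter) gives (65, 74); check 65² + 74² = 4225 + 5476 = 9701 ✓.
  Scale by k = 4: (4·65, 4·74) = (260, 296).
Step 4: Order so x ≤ y and verify: 260² + 296² = 67600 + 87616 = 155216 = n. ✓

n = 155216 = 260² + 296² (one valid representation with x ≤ y).


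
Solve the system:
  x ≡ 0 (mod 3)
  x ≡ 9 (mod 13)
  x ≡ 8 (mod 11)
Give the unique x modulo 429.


Moduli 3, 13, 11 are pairwise coprime; by CRT there is a unique solution modulo M = 3 · 13 · 11 = 429.
Solve pairwise, accumulating the modulus:
  Start with x ≡ 0 (mod 3).
  Combine with x ≡ 9 (mod 13): since gcd(3, 13) = 1, we get a unique residue mod 39.
    Write x = 0 + 3·t and substitute into x ≡ 9 (mod 13): 3·t ≡ 9 − 0 = 9 (mod 13).
    The inverse of 3 mod 13 is 9 (since 3·9 = 27 = 2·13 + 1), so t ≡ 9·9 = 81 ≡ 3 (mod 13).
    Then x = 0 + 3·3 = 9, valid modulo lcm(3, 13) = 39: x ≡ 9 (mod 39).
  Combine with x ≡ 8 (mod 11): since gcd(39, 11) = 1, we get a unique residue mod 429.
    Write x = 9 + 39·t and substitute into x ≡ 8 (mod 11): 39·t ≡ 8 − 9 = -1 (mod 11).
    Reduce coefficients mod 11: 6·t ≡ 10 (mod 11).
    The inverse of 6 mod 11 is 2 (since 6·2 = 12 = 1·11 + 1), so t ≡ 2·10 = 20 ≡ 9 (mod 11).
    Then x = 9 + 39·9 = 360, valid modulo lcm(39, 11) = 429: x ≡ 360 (mod 429).
Verify: 360 mod 3 = 0 ✓, 360 mod 13 = 9 ✓, 360 mod 11 = 8 ✓.

x ≡ 360 (mod 429).


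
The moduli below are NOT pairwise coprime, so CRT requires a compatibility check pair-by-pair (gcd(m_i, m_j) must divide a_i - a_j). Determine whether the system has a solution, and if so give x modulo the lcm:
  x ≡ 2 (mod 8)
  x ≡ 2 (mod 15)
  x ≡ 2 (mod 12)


Moduli 8, 15, 12 are not pairwise coprime, so CRT works modulo lcm(m_i) when all pairwise compatibility conditions hold.
Pairwise compatibility: gcd(m_i, m_j) must divide a_i - a_j for every pair.
Merge one congruence at a time:
  Start: x ≡ 2 (mod 8).
  Combine with x ≡ 2 (mod 15): gcd(8, 15) = 1; 2 - 2 = 0, which IS divisible by 1, so compatible.
    Write x = 2 + 8·t and substitute into x ≡ 2 (mod 15): 8·t ≡ 2 − 2 = 0 (mod 15).
    The inverse of 8 mod 15 is 2 (since 8·2 = 16 = 1·15 + 1), so t ≡ 2·0 = 0 ≡ 0 (mod 15).
    Then x = 2 + 8·0 = 2, valid modulo lcm(8, 15) = 120: x ≡ 2 (mod 120).
  Combine with x ≡ 2 (mod 12): gcd(120, 12) = 12; 2 - 2 = 0, which IS divisible by 12, so compatible.
    Write x = 2 + 120·t and substitute into x ≡ 2 (mod 12): 120·t ≡ 2 − 2 = 0 (mod 12).
    Divide the congruence (and modulus) by g = 12: 10·t ≡ 0 (mod 1).
    Modulo 1 every t works; take t = 0.
    Then x = 2 + 120·0 = 2, valid modulo lcm(120, 12) = 120: x ≡ 2 (mod 120).
Verify: 2 mod 8 = 2, 2 mod 15 = 2, 2 mod 12 = 2.

x ≡ 2 (mod 120).


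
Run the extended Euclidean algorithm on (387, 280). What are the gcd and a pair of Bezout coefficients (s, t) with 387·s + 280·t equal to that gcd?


Euclidean algorithm on (387, 280) — divide until remainder is 0:
  387 = 1 · 280 + 107
  280 = 2 · 107 + 66
  107 = 1 · 66 + 41
  66 = 1 · 41 + 25
  41 = 1 · 25 + 16
  25 = 1 · 16 + 9
  16 = 1 · 9 + 7
  9 = 1 · 7 + 2
  7 = 3 · 2 + 1
  2 = 2 · 1 + 0
gcd(387, 280) = 1.
Track Bezout coefficients alongside the remainders: start with r₀ = 387 = a·1 + b·0 (s = 1, t = 0) and r₁ = 280 = a·0 + b·1 (s = 0, t = 1); each new remainder r_{k+1} = r_{k-1} − q_k·r_k inherits s_{k+1} = s_{k-1} − q_k·s_k, t_{k+1} = t_{k-1} − q_k·t_k, so r_k = a·s_k + b·t_k at every step:
  q = 1: r = 107, s = 1 − 1·0 = 1, t = 0 − 1·1 = -1  (check: 387·1 + 280·(-1) = 107)
  q = 2: r = 66, s = 0 − 2·1 = -2, t = 1 − 2·(-1) = 3  (check: 387·(-2) + 280·3 = 66)
  q = 1: r = 41, s = 1 − 1·(-2) = 3, t = -1 − 1·3 = -4  (check: 387·3 + 280·(-4) = 41)
  q = 1: r = 25, s = -2 − 1·3 = -5, t = 3 − 1·(-4) = 7  (check: 387·(-5) + 280·7 = 25)
  q = 1: r = 16, s = 3 − 1·(-5) = 8, t = -4 − 1·7 = -11  (check: 387·8 + 280·(-11) = 16)
  q = 1: r = 9, s = -5 − 1·8 = -13, t = 7 − 1·(-11) = 18  (check: 387·(-13) + 280·18 = 9)
  q = 1: r = 7, s = 8 − 1·(-13) = 21, t = -11 − 1·18 = -29  (check: 387·21 + 280·(-29) = 7)
  q = 1: r = 2, s = -13 − 1·21 = -34, t = 18 − 1·(-29) = 47  (check: 387·(-34) + 280·47 = 2)
  q = 3: r = 1, s = 21 − 3·(-34) = 123, t = -29 − 3·47 = -170  (check: 387·123 + 280·(-170) = 1)
The row with r = 1 (the gcd) gives the Bezout coefficients s = 123, t = -170.
Result: 387 · (123) + 280 · (-170) = 1.

gcd(387, 280) = 1; s = 123, t = -170 (check: 387·123 + 280·(-170) = 1).


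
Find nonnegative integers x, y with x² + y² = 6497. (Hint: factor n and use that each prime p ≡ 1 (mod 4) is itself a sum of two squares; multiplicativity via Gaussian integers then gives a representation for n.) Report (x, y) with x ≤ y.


Step 1: Factor n = 6497 = 73 · 89.
Step 2: Check the mod-4 condition on each prime factor: 73 ≡ 1 (mod 4), exponent 1; 89 ≡ 1 (mod 4), exponent 1.
All primes ≡ 3 (mod 4) appear to even exponent (or don't appear), so by the two-squares theorem n IS expressible as a sum of two squares.
Step 3: Build a representation. Here n = 73 · 89 is a product of primes ≡ 1 (mod 4). Each prime p ≡ 1 (mod 4) is itself a sum of two squares; find a² by testing p − a² for a perfect square:
  73: 73 − 1² = 72, 73 − 2² = 69, 73 − 3² = 64 = 8² ⇒ 73 = 3² + 8².
  89: 89 − 1² = 88, 89 − 2² = 85, 89 − 3² = 80, 89 − 4² = 73, 89 − 5² = 64 = 8² ⇒ 89 = 5² + 8².
  Combine using the Brahmagupta–Fibonacci identity (a² + b²)(c² + d²) = (ac − bd)² + (ad + bc)² = (ac + bd)² + (ad − bc)²:
  73 · 89 = 6497: from (3² + 8²)(5² + 8²), take (3·5 − 8·8, 3·8 + 8·5) = (15 − 64, 24 + 40) = (-49, 64); dropping signs (only squares matter) gives (49, 64); check 49² + 64² = 2401 + 4096 = 6497 ✓.
Step 4: Order so x ≤ y and verify: 49² + 64² = 2401 + 4096 = 6497 = n. ✓

n = 6497 = 49² + 64² (one valid representation with x ≤ y).


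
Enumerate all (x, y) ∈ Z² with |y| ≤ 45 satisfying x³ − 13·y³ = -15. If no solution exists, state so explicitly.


The equation is x³ - 13y³ = -15. For fixed y, x³ = 13·y³ − 15, so a solution requires the RHS to be a perfect cube.
Strategy: iterate y from -45 to 45, compute RHS = 13·y³ − 15, and check whether it is a (positive or negative) perfect cube.
Check small values of y:
  y = 0: RHS = -15 is not a perfect cube.
  y = 1: RHS = -2 is not a perfect cube.
  y = -1: RHS = -28 is not a perfect cube.
  y = 2: RHS = 89 is not a perfect cube.
  y = -2: RHS = -119 is not a perfect cube.
  y = 3: RHS = 336 is not a perfect cube.
  y = -3: RHS = -366 is not a perfect cube.
Continuing the search up to |y| = 45 finds no solutions either.
No (x, y) in the scanned range satisfies the equation.

No integer solutions with |y| ≤ 45.


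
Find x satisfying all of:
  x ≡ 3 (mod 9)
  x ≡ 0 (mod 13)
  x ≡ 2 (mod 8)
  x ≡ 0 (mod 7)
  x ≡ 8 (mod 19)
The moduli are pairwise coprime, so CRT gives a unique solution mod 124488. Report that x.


Product of moduli M = 9 · 13 · 8 · 7 · 19 = 124488.
Merge one congruence at a time:
  Start: x ≡ 3 (mod 9).
  Combine with x ≡ 0 (mod 13); new modulus lcm = 117.
    Write x = 3 + 9·t and substitute into x ≡ 0 (mod 13): 9·t ≡ 0 − 3 = -3 (mod 13).
    Reduce coefficients mod 13: 9·t ≡ 10 (mod 13).
    The inverse of 9 mod 13 is 3 (since 9·3 = 27 = 2·13 + 1), so t ≡ 3·10 = 30 ≡ 4 (mod 13).
    Then x = 3 + 9·4 = 39, valid modulo lcm(9, 13) = 117: x ≡ 39 (mod 117).
  Combine with x ≡ 2 (mod 8); new modulus lcm = 936.
    Write x = 39 + 117·t and substitute into x ≡ 2 (mod 8): 117·t ≡ 2 − 39 = -37 (mod 8).
    Reduce coefficients mod 8: 5·t ≡ 3 (mod 8).
    The inverse of 5 mod 8 is 5 (since 5·5 = 25 = 3·8 + 1), so t ≡ 5·3 = 15 ≡ 7 (mod 8).
    Then x = 39 + 117·7 = 858, valid modulo lcm(117, 8) = 936: x ≡ 858 (mod 936).
  Combine with x ≡ 0 (mod 7); new modulus lcm = 6552.
    Write x = 858 + 936·t and substitute into x ≡ 0 (mod 7): 936·t ≡ 0 − 858 = -858 (mod 7).
    Reduce coefficients mod 7: 5·t ≡ 3 (mod 7).
    The inverse of 5 mod 7 is 3 (since 5·3 = 15 = 2·7 + 1), so t ≡ 3·3 = 9 ≡ 2 (mod 7).
    Then x = 858 + 936·2 = 2730, valid modulo lcm(936, 7) = 6552: x ≡ 2730 (mod 6552).
  Combine with x ≡ 8 (mod 19); new modulus lcm = 124488.
    Write x = 2730 + 6552·t and substitute into x ≡ 8 (mod 19): 6552·t ≡ 8 − 2730 = -2722 (mod 19).
    Reduce coefficients mod 19: 16·t ≡ 14 (mod 19).
    The inverse of 16 mod 19 is 6 (since 16·6 = 96 = 5·19 + 1), so t ≡ 6·14 = 84 ≡ 8 (mod 19).
    Then x = 2730 + 6552·8 = 55146, valid modulo lcm(6552, 19) = 124488: x ≡ 55146 (mod 124488).
Verify against each original: 55146 mod 9 = 3, 55146 mod 13 = 0, 55146 mod 8 = 2, 55146 mod 7 = 0, 55146 mod 19 = 8.

x ≡ 55146 (mod 124488).


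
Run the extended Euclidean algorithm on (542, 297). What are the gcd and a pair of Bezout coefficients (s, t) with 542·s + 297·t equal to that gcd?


Euclidean algorithm on (542, 297) — divide until remainder is 0:
  542 = 1 · 297 + 245
  297 = 1 · 245 + 52
  245 = 4 · 52 + 37
  52 = 1 · 37 + 15
  37 = 2 · 15 + 7
  15 = 2 · 7 + 1
  7 = 7 · 1 + 0
gcd(542, 297) = 1.
Track Bezout coefficients alongside the remainders: start with r₀ = 542 = a·1 + b·0 (s = 1, t = 0) and r₁ = 297 = a·0 + b·1 (s = 0, t = 1); each new remainder r_{k+1} = r_{k-1} − q_k·r_k inherits s_{k+1} = s_{k-1} − q_k·s_k, t_{k+1} = t_{k-1} − q_k·t_k, so r_k = a·s_k + b·t_k at every step:
  q = 1: r = 245, s = 1 − 1·0 = 1, t = 0 − 1·1 = -1  (check: 542·1 + 297·(-1) = 245)
  q = 1: r = 52, s = 0 − 1·1 = -1, t = 1 − 1·(-1) = 2  (check: 542·(-1) + 297·2 = 52)
  q = 4: r = 37, s = 1 − 4·(-1) = 5, t = -1 − 4·2 = -9  (check: 542·5 + 297·(-9) = 37)
  q = 1: r = 15, s = -1 − 1·5 = -6, t = 2 − 1·(-9) = 11  (check: 542·(-6) + 297·11 = 15)
  q = 2: r = 7, s = 5 − 2·(-6) = 17, t = -9 − 2·11 = -31  (check: 542·17 + 297·(-31) = 7)
  q = 2: r = 1, s = -6 − 2·17 = -40, t = 11 − 2·(-31) = 73  (check: 542·(-40) + 297·73 = 1)
The row with r = 1 (the gcd) gives the Bezout coefficients s = -40, t = 73.
Result: 542 · (-40) + 297 · (73) = 1.

gcd(542, 297) = 1; s = -40, t = 73 (check: 542·(-40) + 297·73 = 1).


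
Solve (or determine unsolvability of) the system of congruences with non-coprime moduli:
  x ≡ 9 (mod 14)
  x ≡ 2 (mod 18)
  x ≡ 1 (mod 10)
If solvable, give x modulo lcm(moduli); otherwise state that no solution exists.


Moduli 14, 18, 10 are not pairwise coprime, so CRT works modulo lcm(m_i) when all pairwise compatibility conditions hold.
Pairwise compatibility: gcd(m_i, m_j) must divide a_i - a_j for every pair.
Merge one congruence at a time:
  Start: x ≡ 9 (mod 14).
  Combine with x ≡ 2 (mod 18): gcd(14, 18) = 2, and 2 - 9 = -7 is NOT divisible by 2.
    ⇒ system is inconsistent (no integer solution).

No solution (the system is inconsistent).


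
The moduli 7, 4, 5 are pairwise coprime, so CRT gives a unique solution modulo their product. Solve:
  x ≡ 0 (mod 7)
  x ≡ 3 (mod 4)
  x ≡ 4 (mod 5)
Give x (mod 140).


Moduli 7, 4, 5 are pairwise coprime; by CRT there is a unique solution modulo M = 7 · 4 · 5 = 140.
Solve pairwise, accumulating the modulus:
  Start with x ≡ 0 (mod 7).
  Combine with x ≡ 3 (mod 4): since gcd(7, 4) = 1, we get a unique residue mod 28.
    Write x = 0 + 7·t and substitute into x ≡ 3 (mod 4): 7·t ≡ 3 − 0 = 3 (mod 4).
    Reduce coefficients mod 4: 3·t ≡ 3 (mod 4).
    The inverse of 3 mod 4 is 3 (since 3·3 = 9 = 2·4 + 1), so t ≡ 3·3 = 9 ≡ 1 (mod 4).
    Then x = 0 + 7·1 = 7, valid modulo lcm(7, 4) = 28: x ≡ 7 (mod 28).
  Combine with x ≡ 4 (mod 5): since gcd(28, 5) = 1, we get a unique residue mod 140.
    Write x = 7 + 28·t and substitute into x ≡ 4 (mod 5): 28·t ≡ 4 − 7 = -3 (mod 5).
    Reduce coefficients mod 5: 3·t ≡ 2 (mod 5).
    The inverse of 3 mod 5 is 2 (since 3·2 = 6 = 1·5 + 1), so t ≡ 2·2 = 4 ≡ 4 (mod 5).
    Then x = 7 + 28·4 = 119, valid modulo lcm(28, 5) = 140: x ≡ 119 (mod 140).
Verify: 119 mod 7 = 0 ✓, 119 mod 4 = 3 ✓, 119 mod 5 = 4 ✓.

x ≡ 119 (mod 140).


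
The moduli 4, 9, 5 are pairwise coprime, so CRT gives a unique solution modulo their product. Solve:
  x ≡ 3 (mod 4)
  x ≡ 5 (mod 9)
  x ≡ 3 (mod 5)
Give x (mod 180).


Moduli 4, 9, 5 are pairwise coprime; by CRT there is a unique solution modulo M = 4 · 9 · 5 = 180.
Solve pairwise, accumulating the modulus:
  Start with x ≡ 3 (mod 4).
  Combine with x ≡ 5 (mod 9): since gcd(4, 9) = 1, we get a unique residue mod 36.
    Write x = 3 + 4·t and substitute into x ≡ 5 (mod 9): 4·t ≡ 5 − 3 = 2 (mod 9).
    The inverse of 4 mod 9 is 7 (since 4·7 = 28 = 3·9 + 1), so t ≡ 7·2 = 14 ≡ 5 (mod 9).
    Then x = 3 + 4·5 = 23, valid modulo lcm(4, 9) = 36: x ≡ 23 (mod 36).
  Combine with x ≡ 3 (mod 5): since gcd(36, 5) = 1, we get a unique residue mod 180.
    Write x = 23 + 36·t and substitute into x ≡ 3 (mod 5): 36·t ≡ 3 − 23 = -20 (mod 5).
    Reduce coefficients mod 5: 1·t ≡ 0 (mod 5).
    So t ≡ 0 (mod 5).
    Then x = 23 + 36·0 = 23, valid modulo lcm(36, 5) = 180: x ≡ 23 (mod 180).
Verify: 23 mod 4 = 3 ✓, 23 mod 9 = 5 ✓, 23 mod 5 = 3 ✓.

x ≡ 23 (mod 180).


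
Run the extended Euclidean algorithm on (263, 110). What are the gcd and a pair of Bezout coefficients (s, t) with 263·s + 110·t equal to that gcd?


Euclidean algorithm on (263, 110) — divide until remainder is 0:
  263 = 2 · 110 + 43
  110 = 2 · 43 + 24
  43 = 1 · 24 + 19
  24 = 1 · 19 + 5
  19 = 3 · 5 + 4
  5 = 1 · 4 + 1
  4 = 4 · 1 + 0
gcd(263, 110) = 1.
Track Bezout coefficients alongside the remainders: start with r₀ = 263 = a·1 + b·0 (s = 1, t = 0) and r₁ = 110 = a·0 + b·1 (s = 0, t = 1); each new remainder r_{k+1} = r_{k-1} − q_k·r_k inherits s_{k+1} = s_{k-1} − q_k·s_k, t_{k+1} = t_{k-1} − q_k·t_k, so r_k = a·s_k + b·t_k at every step:
  q = 2: r = 43, s = 1 − 2·0 = 1, t = 0 − 2·1 = -2  (check: 263·1 + 110·(-2) = 43)
  q = 2: r = 24, s = 0 − 2·1 = -2, t = 1 − 2·(-2) = 5  (check: 263·(-2) + 110·5 = 24)
  q = 1: r = 19, s = 1 − 1·(-2) = 3, t = -2 − 1·5 = -7  (check: 263·3 + 110·(-7) = 19)
  q = 1: r = 5, s = -2 − 1·3 = -5, t = 5 − 1·(-7) = 12  (check: 263·(-5) + 110·12 = 5)
  q = 3: r = 4, s = 3 − 3·(-5) = 18, t = -7 − 3·12 = -43  (check: 263·18 + 110·(-43) = 4)
  q = 1: r = 1, s = -5 − 1·18 = -23, t = 12 − 1·(-43) = 55  (check: 263·(-23) + 110·55 = 1)
The row with r = 1 (the gcd) gives the Bezout coefficients s = -23, t = 55.
Result: 263 · (-23) + 110 · (55) = 1.

gcd(263, 110) = 1; s = -23, t = 55 (check: 263·(-23) + 110·55 = 1).


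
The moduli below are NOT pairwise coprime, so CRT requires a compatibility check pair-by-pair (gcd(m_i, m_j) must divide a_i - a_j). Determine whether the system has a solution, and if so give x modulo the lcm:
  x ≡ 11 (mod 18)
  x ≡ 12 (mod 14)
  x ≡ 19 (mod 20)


Moduli 18, 14, 20 are not pairwise coprime, so CRT works modulo lcm(m_i) when all pairwise compatibility conditions hold.
Pairwise compatibility: gcd(m_i, m_j) must divide a_i - a_j for every pair.
Merge one congruence at a time:
  Start: x ≡ 11 (mod 18).
  Combine with x ≡ 12 (mod 14): gcd(18, 14) = 2, and 12 - 11 = 1 is NOT divisible by 2.
    ⇒ system is inconsistent (no integer solution).

No solution (the system is inconsistent).


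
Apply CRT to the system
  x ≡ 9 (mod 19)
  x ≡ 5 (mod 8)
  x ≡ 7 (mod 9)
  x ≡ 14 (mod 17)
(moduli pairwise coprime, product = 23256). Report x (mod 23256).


Product of moduli M = 19 · 8 · 9 · 17 = 23256.
Merge one congruence at a time:
  Start: x ≡ 9 (mod 19).
  Combine with x ≡ 5 (mod 8); new modulus lcm = 152.
    Write x = 9 + 19·t and substitute into x ≡ 5 (mod 8): 19·t ≡ 5 − 9 = -4 (mod 8).
    Reduce coefficients mod 8: 3·t ≡ 4 (mod 8).
    The inverse of 3 mod 8 is 3 (since 3·3 = 9 = 1·8 + 1), so t ≡ 3·4 = 12 ≡ 4 (mod 8).
    Then x = 9 + 19·4 = 85, valid modulo lcm(19, 8) = 152: x ≡ 85 (mod 152).
  Combine with x ≡ 7 (mod 9); new modulus lcm = 1368.
    Write x = 85 + 152·t and substitute into x ≡ 7 (mod 9): 152·t ≡ 7 − 85 = -78 (mod 9).
    Reduce coefficients mod 9: 8·t ≡ 3 (mod 9).
    The inverse of 8 mod 9 is 8 (since 8·8 = 64 = 7·9 + 1), so t ≡ 8·3 = 24 ≡ 6 (mod 9).
    Then x = 85 + 152·6 = 997, valid modulo lcm(152, 9) = 1368: x ≡ 997 (mod 1368).
  Combine with x ≡ 14 (mod 17); new modulus lcm = 23256.
    Write x = 997 + 1368·t and substitute into x ≡ 14 (mod 17): 1368·t ≡ 14 − 997 = -983 (mod 17).
    Reduce coefficients mod 17: 8·t ≡ 3 (mod 17).
    The inverse of 8 mod 17 is 15 (since 8·15 = 120 = 7·17 + 1), so t ≡ 15·3 = 45 ≡ 11 (mod 17).
    Then x = 997 + 1368·11 = 16045, valid modulo lcm(1368, 17) = 23256: x ≡ 16045 (mod 23256).
Verify against each original: 16045 mod 19 = 9, 16045 mod 8 = 5, 16045 mod 9 = 7, 16045 mod 17 = 14.

x ≡ 16045 (mod 23256).


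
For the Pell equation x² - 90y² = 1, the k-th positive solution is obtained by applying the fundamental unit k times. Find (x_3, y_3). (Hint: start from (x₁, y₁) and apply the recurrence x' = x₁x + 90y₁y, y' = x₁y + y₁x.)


Step 1: Find the fundamental solution (x₁, y₁) of x² - 90y² = 1.
  Expand √90 as a continued fraction. a₀ = ⌊√90⌋ = 9; iterate m_{k+1} = d_k·a_k − m_k, d_{k+1} = (90 − m_{k+1}²)/d_k, a_{k+1} = ⌊(a₀ + m_{k+1})/d_{k+1}⌋ (starting m₀ = 0, d₀ = 1), with convergents p_k = a_k·p_{k-1} + p_{k-2}, q_k = a_k·q_{k-1} + q_{k-2} (p₋₁ = 1, q₋₁ = 0):
  k = 0: a₀ = 9; p₀/q₀ = 9/1; p₀² − 90·q₀² = 81 − 90 = -9.
  k = 1: m = 9, d = 9, a = ⌊(9 + 9)/9⌋ = 2; p/q = (2·9 + 1)/(2·1 + 0) = 19/2; p² − 90·q² = 361 − 360 = 1.
  The first convergent with p² − 90·q² = 1 gives the fundamental solution (x₁, y₁) = (19, 2).
Step 2: Apply the recurrence (x_{n+1}, y_{n+1}) = (x₁x_n + 90y₁y_n, x₁y_n + y₁x_n) repeatedly.
  From (x_1, y_1) = (19, 2): x_2 = 19·19 + 90·2·2 = 721; y_2 = 19·2 + 2·19 = 76.
  From (x_2, y_2) = (721, 76): x_3 = 19·721 + 90·2·76 = 27379; y_3 = 19·76 + 2·721 = 2886.
Step 3: Verify x_3² - 90·y_3² = 749609641 - 749609640 = 1 (should be 1). ✓

(x_1, y_1) = (19, 2); (x_3, y_3) = (27379, 2886).


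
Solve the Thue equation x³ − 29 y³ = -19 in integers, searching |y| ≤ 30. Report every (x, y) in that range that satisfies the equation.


The equation is x³ - 29y³ = -19. For fixed y, x³ = 29·y³ − 19, so a solution requires the RHS to be a perfect cube.
Strategy: iterate y from -30 to 30, compute RHS = 29·y³ − 19, and check whether it is a (positive or negative) perfect cube.
Check small values of y:
  y = 0: RHS = -19 is not a perfect cube.
  y = 1: RHS = 10 is not a perfect cube.
  y = -1: RHS = -48 is not a perfect cube.
  y = 2: RHS = 213 is not a perfect cube.
  y = -2: RHS = -251 is not a perfect cube.
  y = 3: RHS = 764 is not a perfect cube.
  y = -3: RHS = -802 is not a perfect cube.
Continuing the search up to |y| = 30 finds no solutions either.
No (x, y) in the scanned range satisfies the equation.

No integer solutions with |y| ≤ 30.


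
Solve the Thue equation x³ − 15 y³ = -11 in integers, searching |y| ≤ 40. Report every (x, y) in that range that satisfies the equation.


The equation is x³ - 15y³ = -11. For fixed y, x³ = 15·y³ − 11, so a solution requires the RHS to be a perfect cube.
Strategy: iterate y from -40 to 40, compute RHS = 15·y³ − 11, and check whether it is a (positive or negative) perfect cube.
Check small values of y:
  y = 0: RHS = -11 is not a perfect cube.
  y = 1: RHS = 4 is not a perfect cube.
  y = -1: RHS = -26 is not a perfect cube.
  y = 2: RHS = 109 is not a perfect cube.
  y = -2: RHS = -131 is not a perfect cube.
  y = 3: RHS = 394 is not a perfect cube.
  y = -3: RHS = -416 is not a perfect cube.
Continuing the search up to |y| = 40 finds no solutions either.
No (x, y) in the scanned range satisfies the equation.

No integer solutions with |y| ≤ 40.
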